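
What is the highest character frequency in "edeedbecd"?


Input: edeedbecd
Character counts:
  'b': 1
  'c': 1
  'd': 3
  'e': 4
Maximum frequency: 4

4


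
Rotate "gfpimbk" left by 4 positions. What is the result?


Input: "gfpimbk", rotate left by 4
First 4 characters: "gfpi"
Remaining characters: "mbk"
Concatenate remaining + first: "mbk" + "gfpi" = "mbkgfpi"

mbkgfpi


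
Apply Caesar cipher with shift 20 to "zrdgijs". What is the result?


Caesar cipher: shift "zrdgijs" by 20
  'z' (pos 25) + 20 = pos 19 = 't'
  'r' (pos 17) + 20 = pos 11 = 'l'
  'd' (pos 3) + 20 = pos 23 = 'x'
  'g' (pos 6) + 20 = pos 0 = 'a'
  'i' (pos 8) + 20 = pos 2 = 'c'
  'j' (pos 9) + 20 = pos 3 = 'd'
  's' (pos 18) + 20 = pos 12 = 'm'
Result: tlxacdm

tlxacdm


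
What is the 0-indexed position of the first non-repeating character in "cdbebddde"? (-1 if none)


Input: cdbebddde
Character frequencies:
  'b': 2
  'c': 1
  'd': 4
  'e': 2
Scanning left to right for freq == 1:
  Position 0 ('c'): unique! => answer = 0

0


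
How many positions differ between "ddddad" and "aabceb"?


Comparing "ddddad" and "aabceb" position by position:
  Position 0: 'd' vs 'a' => DIFFER
  Position 1: 'd' vs 'a' => DIFFER
  Position 2: 'd' vs 'b' => DIFFER
  Position 3: 'd' vs 'c' => DIFFER
  Position 4: 'a' vs 'e' => DIFFER
  Position 5: 'd' vs 'b' => DIFFER
Positions that differ: 6

6


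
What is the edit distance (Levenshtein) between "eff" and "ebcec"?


Computing edit distance: "eff" -> "ebcec"
DP table:
           e    b    c    e    c
      0    1    2    3    4    5
  e   1    0    1    2    3    4
  f   2    1    1    2    3    4
  f   3    2    2    2    3    4
Edit distance = dp[3][5] = 4

4


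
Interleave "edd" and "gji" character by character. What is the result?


Interleaving "edd" and "gji":
  Position 0: 'e' from first, 'g' from second => "eg"
  Position 1: 'd' from first, 'j' from second => "dj"
  Position 2: 'd' from first, 'i' from second => "di"
Result: egdjdi

egdjdi


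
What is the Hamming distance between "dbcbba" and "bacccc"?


Comparing "dbcbba" and "bacccc" position by position:
  Position 0: 'd' vs 'b' => differ
  Position 1: 'b' vs 'a' => differ
  Position 2: 'c' vs 'c' => same
  Position 3: 'b' vs 'c' => differ
  Position 4: 'b' vs 'c' => differ
  Position 5: 'a' vs 'c' => differ
Total differences (Hamming distance): 5

5


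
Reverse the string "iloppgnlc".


Input: iloppgnlc
Reading characters right to left:
  Position 8: 'c'
  Position 7: 'l'
  Position 6: 'n'
  Position 5: 'g'
  Position 4: 'p'
  Position 3: 'p'
  Position 2: 'o'
  Position 1: 'l'
  Position 0: 'i'
Reversed: clngppoli

clngppoli


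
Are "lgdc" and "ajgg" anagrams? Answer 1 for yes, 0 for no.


Strings: "lgdc", "ajgg"
Sorted first:  cdgl
Sorted second: aggj
Differ at position 0: 'c' vs 'a' => not anagrams

0


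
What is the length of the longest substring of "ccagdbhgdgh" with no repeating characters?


Input: "ccagdbhgdgh"
Sliding window (track last position of each char):
  Position 0 ('c'): window [0,0] length 1 -- new best
  Position 1 ('c'): repeat (last at 0), move window start to 1
  Position 1 ('c'): window [1,1] length 1
  Position 2 ('a'): window [1,2] length 2 -- new best
  Position 3 ('g'): window [1,3] length 3 -- new best
  Position 4 ('d'): window [1,4] length 4 -- new best
  Position 5 ('b'): window [1,5] length 5 -- new best
  Position 6 ('h'): window [1,6] length 6 -- new best
  Position 7 ('g'): repeat (last at 3), move window start to 4
  Position 7 ('g'): window [4,7] length 4
  Position 8 ('d'): repeat (last at 4), move window start to 5
  Position 8 ('d'): window [5,8] length 4
  Position 9 ('g'): repeat (last at 7), move window start to 8
  Position 9 ('g'): window [8,9] length 2
  Position 10 ('h'): window [8,10] length 3
Longest substring with no repeats: "cagdbh" with length 6

6


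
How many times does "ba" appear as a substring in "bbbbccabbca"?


Searching for "ba" in "bbbbccabbca"
Scanning each position:
  Position 0: "bb" => no
  Position 1: "bb" => no
  Position 2: "bb" => no
  Position 3: "bc" => no
  Position 4: "cc" => no
  Position 5: "ca" => no
  Position 6: "ab" => no
  Position 7: "bb" => no
  Position 8: "bc" => no
  Position 9: "ca" => no
Total occurrences: 0

0


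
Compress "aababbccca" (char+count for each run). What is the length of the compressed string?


Input: aababbccca
Runs:
  'a' x 2 => "a2"
  'b' x 1 => "b1"
  'a' x 1 => "a1"
  'b' x 2 => "b2"
  'c' x 3 => "c3"
  'a' x 1 => "a1"
Compressed: "a2b1a1b2c3a1"
Compressed length: 12

12


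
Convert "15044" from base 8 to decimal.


Input: "15044" in base 8
Positional expansion:
  Digit '1' (value 1) x 8^4 = 4096
  Digit '5' (value 5) x 8^3 = 2560
  Digit '0' (value 0) x 8^2 = 0
  Digit '4' (value 4) x 8^1 = 32
  Digit '4' (value 4) x 8^0 = 4
Sum = 6692

6692


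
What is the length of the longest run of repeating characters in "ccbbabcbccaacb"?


Input: "ccbbabcbccaacb"
Scanning for longest run:
  Position 1 ('c'): continues run of 'c', length=2
  Position 2 ('b'): new char, reset run to 1
  Position 3 ('b'): continues run of 'b', length=2
  Position 4 ('a'): new char, reset run to 1
  Position 5 ('b'): new char, reset run to 1
  Position 6 ('c'): new char, reset run to 1
  Position 7 ('b'): new char, reset run to 1
  Position 8 ('c'): new char, reset run to 1
  Position 9 ('c'): continues run of 'c', length=2
  Position 10 ('a'): new char, reset run to 1
  Position 11 ('a'): continues run of 'a', length=2
  Position 12 ('c'): new char, reset run to 1
  Position 13 ('b'): new char, reset run to 1
Longest run: 'c' with length 2

2


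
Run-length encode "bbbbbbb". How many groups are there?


Input: bbbbbbb
Scanning for consecutive runs:
  Group 1: 'b' x 7 (positions 0-6)
Total groups: 1

1


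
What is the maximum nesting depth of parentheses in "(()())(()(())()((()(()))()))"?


Input: "(()())(()(())()((()(()))()))"
Tracking depth:
  Position 0 '(': depth becomes 1
  Position 1 '(': depth becomes 2
  Position 2 ')': depth becomes 1
  Position 3 '(': depth becomes 2
  Position 4 ')': depth becomes 1
  Position 5 ')': depth becomes 0
  Position 6 '(': depth becomes 1
  Position 7 '(': depth becomes 2
  Position 8 ')': depth becomes 1
  Position 9 '(': depth becomes 2
  Position 10 '(': depth becomes 3
  Position 11 ')': depth becomes 2
  Position 12 ')': depth becomes 1
  Position 13 '(': depth becomes 2
  Position 14 ')': depth becomes 1
  Position 15 '(': depth becomes 2
  Position 16 '(': depth becomes 3
  Position 17 '(': depth becomes 4
  Position 18 ')': depth becomes 3
  Position 19 '(': depth becomes 4
  Position 20 '(': depth becomes 5
  Position 21 ')': depth becomes 4
  Position 22 ')': depth becomes 3
  Position 23 ')': depth becomes 2
  Position 24 '(': depth becomes 3
  Position 25 ')': depth becomes 2
  Position 26 ')': depth becomes 1
  Position 27 ')': depth becomes 0
Maximum depth reached: 5

5


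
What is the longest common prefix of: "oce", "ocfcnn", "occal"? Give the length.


Words: oce, ocfcnn, occal
  Position 0: all 'o' => match
  Position 1: all 'c' => match
  Position 2: ('e', 'f', 'c') => mismatch, stop
LCP = "oc" (length 2)

2


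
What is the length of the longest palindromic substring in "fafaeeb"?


Input: "fafaeeb"
Checking substrings for palindromes:
  [0:3] "faf" (len 3) => palindrome
  [1:4] "afa" (len 3) => palindrome
  [4:6] "ee" (len 2) => palindrome
Longest palindromic substring: "faf" with length 3

3


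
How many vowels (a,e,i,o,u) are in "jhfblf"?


Input: jhfblf
Checking each character:
  'j' at position 0: consonant
  'h' at position 1: consonant
  'f' at position 2: consonant
  'b' at position 3: consonant
  'l' at position 4: consonant
  'f' at position 5: consonant
Total vowels: 0

0


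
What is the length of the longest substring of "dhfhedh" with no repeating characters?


Input: "dhfhedh"
Sliding window (track last position of each char):
  Position 0 ('d'): window [0,0] length 1 -- new best
  Position 1 ('h'): window [0,1] length 2 -- new best
  Position 2 ('f'): window [0,2] length 3 -- new best
  Position 3 ('h'): repeat (last at 1), move window start to 2
  Position 3 ('h'): window [2,3] length 2
  Position 4 ('e'): window [2,4] length 3
  Position 5 ('d'): window [2,5] length 4 -- new best
  Position 6 ('h'): repeat (last at 3), move window start to 4
  Position 6 ('h'): window [4,6] length 3
Longest substring with no repeats: "fhed" with length 4

4


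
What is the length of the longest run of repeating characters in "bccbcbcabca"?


Input: "bccbcbcabca"
Scanning for longest run:
  Position 1 ('c'): new char, reset run to 1
  Position 2 ('c'): continues run of 'c', length=2
  Position 3 ('b'): new char, reset run to 1
  Position 4 ('c'): new char, reset run to 1
  Position 5 ('b'): new char, reset run to 1
  Position 6 ('c'): new char, reset run to 1
  Position 7 ('a'): new char, reset run to 1
  Position 8 ('b'): new char, reset run to 1
  Position 9 ('c'): new char, reset run to 1
  Position 10 ('a'): new char, reset run to 1
Longest run: 'c' with length 2

2


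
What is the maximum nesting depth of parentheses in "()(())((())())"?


Input: "()(())((())())"
Tracking depth:
  Position 0 '(': depth becomes 1
  Position 1 ')': depth becomes 0
  Position 2 '(': depth becomes 1
  Position 3 '(': depth becomes 2
  Position 4 ')': depth becomes 1
  Position 5 ')': depth becomes 0
  Position 6 '(': depth becomes 1
  Position 7 '(': depth becomes 2
  Position 8 '(': depth becomes 3
  Position 9 ')': depth becomes 2
  Position 10 ')': depth becomes 1
  Position 11 '(': depth becomes 2
  Position 12 ')': depth becomes 1
  Position 13 ')': depth becomes 0
Maximum depth reached: 3

3


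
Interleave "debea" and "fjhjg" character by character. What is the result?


Interleaving "debea" and "fjhjg":
  Position 0: 'd' from first, 'f' from second => "df"
  Position 1: 'e' from first, 'j' from second => "ej"
  Position 2: 'b' from first, 'h' from second => "bh"
  Position 3: 'e' from first, 'j' from second => "ej"
  Position 4: 'a' from first, 'g' from second => "ag"
Result: dfejbhejag

dfejbhejag


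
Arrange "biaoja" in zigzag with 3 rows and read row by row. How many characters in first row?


Zigzag "biaoja" into 3 rows:
Placing characters:
  'b' => row 0
  'i' => row 1
  'a' => row 2
  'o' => row 1
  'j' => row 0
  'a' => row 1
Rows:
  Row 0: "bj"
  Row 1: "ioa"
  Row 2: "a"
First row length: 2

2


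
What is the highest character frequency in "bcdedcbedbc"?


Input: bcdedcbedbc
Character counts:
  'b': 3
  'c': 3
  'd': 3
  'e': 2
Maximum frequency: 3

3


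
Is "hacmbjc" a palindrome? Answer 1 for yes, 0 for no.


Input: hacmbjc
Reversed: cjbmcah
  Compare pos 0 ('h') with pos 6 ('c'): MISMATCH
  Compare pos 1 ('a') with pos 5 ('j'): MISMATCH
  Compare pos 2 ('c') with pos 4 ('b'): MISMATCH
Result: not a palindrome

0


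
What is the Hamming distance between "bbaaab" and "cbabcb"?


Comparing "bbaaab" and "cbabcb" position by position:
  Position 0: 'b' vs 'c' => differ
  Position 1: 'b' vs 'b' => same
  Position 2: 'a' vs 'a' => same
  Position 3: 'a' vs 'b' => differ
  Position 4: 'a' vs 'c' => differ
  Position 5: 'b' vs 'b' => same
Total differences (Hamming distance): 3

3


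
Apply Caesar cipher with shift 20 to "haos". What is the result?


Caesar cipher: shift "haos" by 20
  'h' (pos 7) + 20 = pos 1 = 'b'
  'a' (pos 0) + 20 = pos 20 = 'u'
  'o' (pos 14) + 20 = pos 8 = 'i'
  's' (pos 18) + 20 = pos 12 = 'm'
Result: buim

buim


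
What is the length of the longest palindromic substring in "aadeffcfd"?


Input: "aadeffcfd"
Checking substrings for palindromes:
  [5:8] "fcf" (len 3) => palindrome
  [0:2] "aa" (len 2) => palindrome
  [4:6] "ff" (len 2) => palindrome
Longest palindromic substring: "fcf" with length 3

3


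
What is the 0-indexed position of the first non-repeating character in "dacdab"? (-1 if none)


Input: dacdab
Character frequencies:
  'a': 2
  'b': 1
  'c': 1
  'd': 2
Scanning left to right for freq == 1:
  Position 0 ('d'): freq=2, skip
  Position 1 ('a'): freq=2, skip
  Position 2 ('c'): unique! => answer = 2

2


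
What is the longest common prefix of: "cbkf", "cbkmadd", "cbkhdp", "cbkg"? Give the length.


Words: cbkf, cbkmadd, cbkhdp, cbkg
  Position 0: all 'c' => match
  Position 1: all 'b' => match
  Position 2: all 'k' => match
  Position 3: ('f', 'm', 'h', 'g') => mismatch, stop
LCP = "cbk" (length 3)

3


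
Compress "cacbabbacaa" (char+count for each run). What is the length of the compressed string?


Input: cacbabbacaa
Runs:
  'c' x 1 => "c1"
  'a' x 1 => "a1"
  'c' x 1 => "c1"
  'b' x 1 => "b1"
  'a' x 1 => "a1"
  'b' x 2 => "b2"
  'a' x 1 => "a1"
  'c' x 1 => "c1"
  'a' x 2 => "a2"
Compressed: "c1a1c1b1a1b2a1c1a2"
Compressed length: 18

18


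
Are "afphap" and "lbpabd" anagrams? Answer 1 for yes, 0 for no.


Strings: "afphap", "lbpabd"
Sorted first:  aafhpp
Sorted second: abbdlp
Differ at position 1: 'a' vs 'b' => not anagrams

0


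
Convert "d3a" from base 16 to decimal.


Input: "d3a" in base 16
Positional expansion:
  Digit 'd' (value 13) x 16^2 = 3328
  Digit '3' (value 3) x 16^1 = 48
  Digit 'a' (value 10) x 16^0 = 10
Sum = 3386

3386


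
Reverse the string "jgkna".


Input: jgkna
Reading characters right to left:
  Position 4: 'a'
  Position 3: 'n'
  Position 2: 'k'
  Position 1: 'g'
  Position 0: 'j'
Reversed: ankgj

ankgj


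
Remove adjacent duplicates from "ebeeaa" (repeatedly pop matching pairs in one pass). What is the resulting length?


Input: ebeeaa
Stack-based adjacent duplicate removal:
  Read 'e': push. Stack: e
  Read 'b': push. Stack: eb
  Read 'e': push. Stack: ebe
  Read 'e': matches stack top 'e' => pop. Stack: eb
  Read 'a': push. Stack: eba
  Read 'a': matches stack top 'a' => pop. Stack: eb
Final stack: "eb" (length 2)

2


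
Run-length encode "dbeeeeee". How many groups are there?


Input: dbeeeeee
Scanning for consecutive runs:
  Group 1: 'd' x 1 (positions 0-0)
  Group 2: 'b' x 1 (positions 1-1)
  Group 3: 'e' x 6 (positions 2-7)
Total groups: 3

3


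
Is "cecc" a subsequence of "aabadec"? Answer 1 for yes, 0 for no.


Check if "cecc" is a subsequence of "aabadec"
Greedy scan:
  Position 0 ('a'): no match needed
  Position 1 ('a'): no match needed
  Position 2 ('b'): no match needed
  Position 3 ('a'): no match needed
  Position 4 ('d'): no match needed
  Position 5 ('e'): no match needed
  Position 6 ('c'): matches sub[0] = 'c'
Only matched 1/4 characters => not a subsequence

0


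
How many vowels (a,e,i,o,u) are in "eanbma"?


Input: eanbma
Checking each character:
  'e' at position 0: vowel (running total: 1)
  'a' at position 1: vowel (running total: 2)
  'n' at position 2: consonant
  'b' at position 3: consonant
  'm' at position 4: consonant
  'a' at position 5: vowel (running total: 3)
Total vowels: 3

3


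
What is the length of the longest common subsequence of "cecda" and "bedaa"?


LCS of "cecda" and "bedaa"
DP table:
           b    e    d    a    a
      0    0    0    0    0    0
  c   0    0    0    0    0    0
  e   0    0    1    1    1    1
  c   0    0    1    1    1    1
  d   0    0    1    2    2    2
  a   0    0    1    2    3    3
LCS length = dp[5][5] = 3

3


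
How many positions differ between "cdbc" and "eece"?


Comparing "cdbc" and "eece" position by position:
  Position 0: 'c' vs 'e' => DIFFER
  Position 1: 'd' vs 'e' => DIFFER
  Position 2: 'b' vs 'c' => DIFFER
  Position 3: 'c' vs 'e' => DIFFER
Positions that differ: 4

4


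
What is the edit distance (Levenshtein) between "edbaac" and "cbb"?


Computing edit distance: "edbaac" -> "cbb"
DP table:
           c    b    b
      0    1    2    3
  e   1    1    2    3
  d   2    2    2    3
  b   3    3    2    2
  a   4    4    3    3
  a   5    5    4    4
  c   6    5    5    5
Edit distance = dp[6][3] = 5

5


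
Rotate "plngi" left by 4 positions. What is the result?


Input: "plngi", rotate left by 4
First 4 characters: "plng"
Remaining characters: "i"
Concatenate remaining + first: "i" + "plng" = "iplng"

iplng


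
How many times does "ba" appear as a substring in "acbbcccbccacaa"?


Searching for "ba" in "acbbcccbccacaa"
Scanning each position:
  Position 0: "ac" => no
  Position 1: "cb" => no
  Position 2: "bb" => no
  Position 3: "bc" => no
  Position 4: "cc" => no
  Position 5: "cc" => no
  Position 6: "cb" => no
  Position 7: "bc" => no
  Position 8: "cc" => no
  Position 9: "ca" => no
  Position 10: "ac" => no
  Position 11: "ca" => no
  Position 12: "aa" => no
Total occurrences: 0

0


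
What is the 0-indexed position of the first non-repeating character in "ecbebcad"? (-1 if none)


Input: ecbebcad
Character frequencies:
  'a': 1
  'b': 2
  'c': 2
  'd': 1
  'e': 2
Scanning left to right for freq == 1:
  Position 0 ('e'): freq=2, skip
  Position 1 ('c'): freq=2, skip
  Position 2 ('b'): freq=2, skip
  Position 3 ('e'): freq=2, skip
  Position 4 ('b'): freq=2, skip
  Position 5 ('c'): freq=2, skip
  Position 6 ('a'): unique! => answer = 6

6


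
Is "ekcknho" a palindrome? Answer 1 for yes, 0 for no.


Input: ekcknho
Reversed: ohnkcke
  Compare pos 0 ('e') with pos 6 ('o'): MISMATCH
  Compare pos 1 ('k') with pos 5 ('h'): MISMATCH
  Compare pos 2 ('c') with pos 4 ('n'): MISMATCH
Result: not a palindrome

0


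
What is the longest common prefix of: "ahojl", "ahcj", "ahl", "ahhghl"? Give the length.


Words: ahojl, ahcj, ahl, ahhghl
  Position 0: all 'a' => match
  Position 1: all 'h' => match
  Position 2: ('o', 'c', 'l', 'h') => mismatch, stop
LCP = "ah" (length 2)

2


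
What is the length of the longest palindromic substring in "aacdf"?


Input: "aacdf"
Checking substrings for palindromes:
  [0:2] "aa" (len 2) => palindrome
Longest palindromic substring: "aa" with length 2

2


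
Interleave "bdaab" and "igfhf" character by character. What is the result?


Interleaving "bdaab" and "igfhf":
  Position 0: 'b' from first, 'i' from second => "bi"
  Position 1: 'd' from first, 'g' from second => "dg"
  Position 2: 'a' from first, 'f' from second => "af"
  Position 3: 'a' from first, 'h' from second => "ah"
  Position 4: 'b' from first, 'f' from second => "bf"
Result: bidgafahbf

bidgafahbf


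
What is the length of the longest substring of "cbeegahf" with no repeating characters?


Input: "cbeegahf"
Sliding window (track last position of each char):
  Position 0 ('c'): window [0,0] length 1 -- new best
  Position 1 ('b'): window [0,1] length 2 -- new best
  Position 2 ('e'): window [0,2] length 3 -- new best
  Position 3 ('e'): repeat (last at 2), move window start to 3
  Position 3 ('e'): window [3,3] length 1
  Position 4 ('g'): window [3,4] length 2
  Position 5 ('a'): window [3,5] length 3
  Position 6 ('h'): window [3,6] length 4 -- new best
  Position 7 ('f'): window [3,7] length 5 -- new best
Longest substring with no repeats: "egahf" with length 5

5


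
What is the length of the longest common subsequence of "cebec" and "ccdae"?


LCS of "cebec" and "ccdae"
DP table:
           c    c    d    a    e
      0    0    0    0    0    0
  c   0    1    1    1    1    1
  e   0    1    1    1    1    2
  b   0    1    1    1    1    2
  e   0    1    1    1    1    2
  c   0    1    2    2    2    2
LCS length = dp[5][5] = 2

2


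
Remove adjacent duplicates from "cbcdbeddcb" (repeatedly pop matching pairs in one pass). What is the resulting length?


Input: cbcdbeddcb
Stack-based adjacent duplicate removal:
  Read 'c': push. Stack: c
  Read 'b': push. Stack: cb
  Read 'c': push. Stack: cbc
  Read 'd': push. Stack: cbcd
  Read 'b': push. Stack: cbcdb
  Read 'e': push. Stack: cbcdbe
  Read 'd': push. Stack: cbcdbed
  Read 'd': matches stack top 'd' => pop. Stack: cbcdbe
  Read 'c': push. Stack: cbcdbec
  Read 'b': push. Stack: cbcdbecb
Final stack: "cbcdbecb" (length 8)

8


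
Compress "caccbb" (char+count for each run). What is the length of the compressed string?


Input: caccbb
Runs:
  'c' x 1 => "c1"
  'a' x 1 => "a1"
  'c' x 2 => "c2"
  'b' x 2 => "b2"
Compressed: "c1a1c2b2"
Compressed length: 8

8


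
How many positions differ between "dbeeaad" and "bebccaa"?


Comparing "dbeeaad" and "bebccaa" position by position:
  Position 0: 'd' vs 'b' => DIFFER
  Position 1: 'b' vs 'e' => DIFFER
  Position 2: 'e' vs 'b' => DIFFER
  Position 3: 'e' vs 'c' => DIFFER
  Position 4: 'a' vs 'c' => DIFFER
  Position 5: 'a' vs 'a' => same
  Position 6: 'd' vs 'a' => DIFFER
Positions that differ: 6

6


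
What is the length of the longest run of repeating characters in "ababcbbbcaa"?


Input: "ababcbbbcaa"
Scanning for longest run:
  Position 1 ('b'): new char, reset run to 1
  Position 2 ('a'): new char, reset run to 1
  Position 3 ('b'): new char, reset run to 1
  Position 4 ('c'): new char, reset run to 1
  Position 5 ('b'): new char, reset run to 1
  Position 6 ('b'): continues run of 'b', length=2
  Position 7 ('b'): continues run of 'b', length=3
  Position 8 ('c'): new char, reset run to 1
  Position 9 ('a'): new char, reset run to 1
  Position 10 ('a'): continues run of 'a', length=2
Longest run: 'b' with length 3

3


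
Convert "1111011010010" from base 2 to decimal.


Input: "1111011010010" in base 2
Positional expansion:
  Digit '1' (value 1) x 2^12 = 4096
  Digit '1' (value 1) x 2^11 = 2048
  Digit '1' (value 1) x 2^10 = 1024
  Digit '1' (value 1) x 2^9 = 512
  Digit '0' (value 0) x 2^8 = 0
  Digit '1' (value 1) x 2^7 = 128
  Digit '1' (value 1) x 2^6 = 64
  Digit '0' (value 0) x 2^5 = 0
  Digit '1' (value 1) x 2^4 = 16
  Digit '0' (value 0) x 2^3 = 0
  Digit '0' (value 0) x 2^2 = 0
  Digit '1' (value 1) x 2^1 = 2
  Digit '0' (value 0) x 2^0 = 0
Sum = 7890

7890


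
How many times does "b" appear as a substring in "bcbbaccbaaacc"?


Searching for "b" in "bcbbaccbaaacc"
Scanning each position:
  Position 0: "b" => MATCH
  Position 1: "c" => no
  Position 2: "b" => MATCH
  Position 3: "b" => MATCH
  Position 4: "a" => no
  Position 5: "c" => no
  Position 6: "c" => no
  Position 7: "b" => MATCH
  Position 8: "a" => no
  Position 9: "a" => no
  Position 10: "a" => no
  Position 11: "c" => no
  Position 12: "c" => no
Total occurrences: 4

4


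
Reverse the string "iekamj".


Input: iekamj
Reading characters right to left:
  Position 5: 'j'
  Position 4: 'm'
  Position 3: 'a'
  Position 2: 'k'
  Position 1: 'e'
  Position 0: 'i'
Reversed: jmakei

jmakei


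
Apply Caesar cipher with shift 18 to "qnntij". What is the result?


Caesar cipher: shift "qnntij" by 18
  'q' (pos 16) + 18 = pos 8 = 'i'
  'n' (pos 13) + 18 = pos 5 = 'f'
  'n' (pos 13) + 18 = pos 5 = 'f'
  't' (pos 19) + 18 = pos 11 = 'l'
  'i' (pos 8) + 18 = pos 0 = 'a'
  'j' (pos 9) + 18 = pos 1 = 'b'
Result: ifflab

ifflab


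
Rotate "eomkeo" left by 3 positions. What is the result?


Input: "eomkeo", rotate left by 3
First 3 characters: "eom"
Remaining characters: "keo"
Concatenate remaining + first: "keo" + "eom" = "keoeom"

keoeom


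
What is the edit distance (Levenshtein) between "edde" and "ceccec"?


Computing edit distance: "edde" -> "ceccec"
DP table:
           c    e    c    c    e    c
      0    1    2    3    4    5    6
  e   1    1    1    2    3    4    5
  d   2    2    2    2    3    4    5
  d   3    3    3    3    3    4    5
  e   4    4    3    4    4    3    4
Edit distance = dp[4][6] = 4

4


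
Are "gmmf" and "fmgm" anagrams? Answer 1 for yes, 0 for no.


Strings: "gmmf", "fmgm"
Sorted first:  fgmm
Sorted second: fgmm
Sorted forms match => anagrams

1


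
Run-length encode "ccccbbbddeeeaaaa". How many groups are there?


Input: ccccbbbddeeeaaaa
Scanning for consecutive runs:
  Group 1: 'c' x 4 (positions 0-3)
  Group 2: 'b' x 3 (positions 4-6)
  Group 3: 'd' x 2 (positions 7-8)
  Group 4: 'e' x 3 (positions 9-11)
  Group 5: 'a' x 4 (positions 12-15)
Total groups: 5

5


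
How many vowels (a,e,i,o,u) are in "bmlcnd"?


Input: bmlcnd
Checking each character:
  'b' at position 0: consonant
  'm' at position 1: consonant
  'l' at position 2: consonant
  'c' at position 3: consonant
  'n' at position 4: consonant
  'd' at position 5: consonant
Total vowels: 0

0


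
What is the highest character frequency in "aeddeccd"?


Input: aeddeccd
Character counts:
  'a': 1
  'c': 2
  'd': 3
  'e': 2
Maximum frequency: 3

3


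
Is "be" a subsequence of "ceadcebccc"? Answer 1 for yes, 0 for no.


Check if "be" is a subsequence of "ceadcebccc"
Greedy scan:
  Position 0 ('c'): no match needed
  Position 1 ('e'): no match needed
  Position 2 ('a'): no match needed
  Position 3 ('d'): no match needed
  Position 4 ('c'): no match needed
  Position 5 ('e'): no match needed
  Position 6 ('b'): matches sub[0] = 'b'
  Position 7 ('c'): no match needed
  Position 8 ('c'): no match needed
  Position 9 ('c'): no match needed
Only matched 1/2 characters => not a subsequence

0


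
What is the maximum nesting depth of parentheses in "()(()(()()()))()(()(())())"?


Input: "()(()(()()()))()(()(())())"
Tracking depth:
  Position 0 '(': depth becomes 1
  Position 1 ')': depth becomes 0
  Position 2 '(': depth becomes 1
  Position 3 '(': depth becomes 2
  Position 4 ')': depth becomes 1
  Position 5 '(': depth becomes 2
  Position 6 '(': depth becomes 3
  Position 7 ')': depth becomes 2
  Position 8 '(': depth becomes 3
  Position 9 ')': depth becomes 2
  Position 10 '(': depth becomes 3
  Position 11 ')': depth becomes 2
  Position 12 ')': depth becomes 1
  Position 13 ')': depth becomes 0
  Position 14 '(': depth becomes 1
  Position 15 ')': depth becomes 0
  Position 16 '(': depth becomes 1
  Position 17 '(': depth becomes 2
  Position 18 ')': depth becomes 1
  Position 19 '(': depth becomes 2
  Position 20 '(': depth becomes 3
  Position 21 ')': depth becomes 2
  Position 22 ')': depth becomes 1
  Position 23 '(': depth becomes 2
  Position 24 ')': depth becomes 1
  Position 25 ')': depth becomes 0
Maximum depth reached: 3

3


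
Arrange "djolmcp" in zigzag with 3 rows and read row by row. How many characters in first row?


Zigzag "djolmcp" into 3 rows:
Placing characters:
  'd' => row 0
  'j' => row 1
  'o' => row 2
  'l' => row 1
  'm' => row 0
  'c' => row 1
  'p' => row 2
Rows:
  Row 0: "dm"
  Row 1: "jlc"
  Row 2: "op"
First row length: 2

2


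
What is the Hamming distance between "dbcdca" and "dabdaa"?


Comparing "dbcdca" and "dabdaa" position by position:
  Position 0: 'd' vs 'd' => same
  Position 1: 'b' vs 'a' => differ
  Position 2: 'c' vs 'b' => differ
  Position 3: 'd' vs 'd' => same
  Position 4: 'c' vs 'a' => differ
  Position 5: 'a' vs 'a' => same
Total differences (Hamming distance): 3

3


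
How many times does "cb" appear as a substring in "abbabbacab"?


Searching for "cb" in "abbabbacab"
Scanning each position:
  Position 0: "ab" => no
  Position 1: "bb" => no
  Position 2: "ba" => no
  Position 3: "ab" => no
  Position 4: "bb" => no
  Position 5: "ba" => no
  Position 6: "ac" => no
  Position 7: "ca" => no
  Position 8: "ab" => no
Total occurrences: 0

0


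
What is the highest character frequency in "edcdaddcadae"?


Input: edcdaddcadae
Character counts:
  'a': 3
  'c': 2
  'd': 5
  'e': 2
Maximum frequency: 5

5


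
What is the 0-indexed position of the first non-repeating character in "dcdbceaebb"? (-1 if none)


Input: dcdbceaebb
Character frequencies:
  'a': 1
  'b': 3
  'c': 2
  'd': 2
  'e': 2
Scanning left to right for freq == 1:
  Position 0 ('d'): freq=2, skip
  Position 1 ('c'): freq=2, skip
  Position 2 ('d'): freq=2, skip
  Position 3 ('b'): freq=3, skip
  Position 4 ('c'): freq=2, skip
  Position 5 ('e'): freq=2, skip
  Position 6 ('a'): unique! => answer = 6

6


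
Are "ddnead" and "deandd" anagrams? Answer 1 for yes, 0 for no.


Strings: "ddnead", "deandd"
Sorted first:  addden
Sorted second: addden
Sorted forms match => anagrams

1


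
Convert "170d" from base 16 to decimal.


Input: "170d" in base 16
Positional expansion:
  Digit '1' (value 1) x 16^3 = 4096
  Digit '7' (value 7) x 16^2 = 1792
  Digit '0' (value 0) x 16^1 = 0
  Digit 'd' (value 13) x 16^0 = 13
Sum = 5901

5901


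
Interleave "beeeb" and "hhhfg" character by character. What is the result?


Interleaving "beeeb" and "hhhfg":
  Position 0: 'b' from first, 'h' from second => "bh"
  Position 1: 'e' from first, 'h' from second => "eh"
  Position 2: 'e' from first, 'h' from second => "eh"
  Position 3: 'e' from first, 'f' from second => "ef"
  Position 4: 'b' from first, 'g' from second => "bg"
Result: bhehehefbg

bhehehefbg


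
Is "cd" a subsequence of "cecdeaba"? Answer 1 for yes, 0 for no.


Check if "cd" is a subsequence of "cecdeaba"
Greedy scan:
  Position 0 ('c'): matches sub[0] = 'c'
  Position 1 ('e'): no match needed
  Position 2 ('c'): no match needed
  Position 3 ('d'): matches sub[1] = 'd'
  Position 4 ('e'): no match needed
  Position 5 ('a'): no match needed
  Position 6 ('b'): no match needed
  Position 7 ('a'): no match needed
All 2 characters matched => is a subsequence

1


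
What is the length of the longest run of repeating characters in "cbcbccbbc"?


Input: "cbcbccbbc"
Scanning for longest run:
  Position 1 ('b'): new char, reset run to 1
  Position 2 ('c'): new char, reset run to 1
  Position 3 ('b'): new char, reset run to 1
  Position 4 ('c'): new char, reset run to 1
  Position 5 ('c'): continues run of 'c', length=2
  Position 6 ('b'): new char, reset run to 1
  Position 7 ('b'): continues run of 'b', length=2
  Position 8 ('c'): new char, reset run to 1
Longest run: 'c' with length 2

2


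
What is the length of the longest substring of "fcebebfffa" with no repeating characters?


Input: "fcebebfffa"
Sliding window (track last position of each char):
  Position 0 ('f'): window [0,0] length 1 -- new best
  Position 1 ('c'): window [0,1] length 2 -- new best
  Position 2 ('e'): window [0,2] length 3 -- new best
  Position 3 ('b'): window [0,3] length 4 -- new best
  Position 4 ('e'): repeat (last at 2), move window start to 3
  Position 4 ('e'): window [3,4] length 2
  Position 5 ('b'): repeat (last at 3), move window start to 4
  Position 5 ('b'): window [4,5] length 2
  Position 6 ('f'): window [4,6] length 3
  Position 7 ('f'): repeat (last at 6), move window start to 7
  Position 7 ('f'): window [7,7] length 1
  Position 8 ('f'): repeat (last at 7), move window start to 8
  Position 8 ('f'): window [8,8] length 1
  Position 9 ('a'): window [8,9] length 2
Longest substring with no repeats: "fceb" with length 4

4


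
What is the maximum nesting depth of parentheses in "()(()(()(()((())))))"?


Input: "()(()(()(()((())))))"
Tracking depth:
  Position 0 '(': depth becomes 1
  Position 1 ')': depth becomes 0
  Position 2 '(': depth becomes 1
  Position 3 '(': depth becomes 2
  Position 4 ')': depth becomes 1
  Position 5 '(': depth becomes 2
  Position 6 '(': depth becomes 3
  Position 7 ')': depth becomes 2
  Position 8 '(': depth becomes 3
  Position 9 '(': depth becomes 4
  Position 10 ')': depth becomes 3
  Position 11 '(': depth becomes 4
  Position 12 '(': depth becomes 5
  Position 13 '(': depth becomes 6
  Position 14 ')': depth becomes 5
  Position 15 ')': depth becomes 4
  Position 16 ')': depth becomes 3
  Position 17 ')': depth becomes 2
  Position 18 ')': depth becomes 1
  Position 19 ')': depth becomes 0
Maximum depth reached: 6

6


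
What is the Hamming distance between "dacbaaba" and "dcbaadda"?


Comparing "dacbaaba" and "dcbaadda" position by position:
  Position 0: 'd' vs 'd' => same
  Position 1: 'a' vs 'c' => differ
  Position 2: 'c' vs 'b' => differ
  Position 3: 'b' vs 'a' => differ
  Position 4: 'a' vs 'a' => same
  Position 5: 'a' vs 'd' => differ
  Position 6: 'b' vs 'd' => differ
  Position 7: 'a' vs 'a' => same
Total differences (Hamming distance): 5

5


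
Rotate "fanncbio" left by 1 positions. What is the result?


Input: "fanncbio", rotate left by 1
First 1 characters: "f"
Remaining characters: "anncbio"
Concatenate remaining + first: "anncbio" + "f" = "anncbiof"

anncbiof


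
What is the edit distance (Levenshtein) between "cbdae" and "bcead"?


Computing edit distance: "cbdae" -> "bcead"
DP table:
           b    c    e    a    d
      0    1    2    3    4    5
  c   1    1    1    2    3    4
  b   2    1    2    2    3    4
  d   3    2    2    3    3    3
  a   4    3    3    3    3    4
  e   5    4    4    3    4    4
Edit distance = dp[5][5] = 4

4


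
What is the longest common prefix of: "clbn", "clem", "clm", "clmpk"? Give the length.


Words: clbn, clem, clm, clmpk
  Position 0: all 'c' => match
  Position 1: all 'l' => match
  Position 2: ('b', 'e', 'm', 'm') => mismatch, stop
LCP = "cl" (length 2)

2


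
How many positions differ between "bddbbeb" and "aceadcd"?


Comparing "bddbbeb" and "aceadcd" position by position:
  Position 0: 'b' vs 'a' => DIFFER
  Position 1: 'd' vs 'c' => DIFFER
  Position 2: 'd' vs 'e' => DIFFER
  Position 3: 'b' vs 'a' => DIFFER
  Position 4: 'b' vs 'd' => DIFFER
  Position 5: 'e' vs 'c' => DIFFER
  Position 6: 'b' vs 'd' => DIFFER
Positions that differ: 7

7


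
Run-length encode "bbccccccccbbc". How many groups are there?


Input: bbccccccccbbc
Scanning for consecutive runs:
  Group 1: 'b' x 2 (positions 0-1)
  Group 2: 'c' x 8 (positions 2-9)
  Group 3: 'b' x 2 (positions 10-11)
  Group 4: 'c' x 1 (positions 12-12)
Total groups: 4

4


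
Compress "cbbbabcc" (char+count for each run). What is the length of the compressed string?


Input: cbbbabcc
Runs:
  'c' x 1 => "c1"
  'b' x 3 => "b3"
  'a' x 1 => "a1"
  'b' x 1 => "b1"
  'c' x 2 => "c2"
Compressed: "c1b3a1b1c2"
Compressed length: 10

10


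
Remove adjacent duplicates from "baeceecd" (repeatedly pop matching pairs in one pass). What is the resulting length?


Input: baeceecd
Stack-based adjacent duplicate removal:
  Read 'b': push. Stack: b
  Read 'a': push. Stack: ba
  Read 'e': push. Stack: bae
  Read 'c': push. Stack: baec
  Read 'e': push. Stack: baece
  Read 'e': matches stack top 'e' => pop. Stack: baec
  Read 'c': matches stack top 'c' => pop. Stack: bae
  Read 'd': push. Stack: baed
Final stack: "baed" (length 4)

4


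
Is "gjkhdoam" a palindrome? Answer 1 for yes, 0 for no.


Input: gjkhdoam
Reversed: maodhkjg
  Compare pos 0 ('g') with pos 7 ('m'): MISMATCH
  Compare pos 1 ('j') with pos 6 ('a'): MISMATCH
  Compare pos 2 ('k') with pos 5 ('o'): MISMATCH
  Compare pos 3 ('h') with pos 4 ('d'): MISMATCH
Result: not a palindrome

0


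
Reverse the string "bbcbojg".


Input: bbcbojg
Reading characters right to left:
  Position 6: 'g'
  Position 5: 'j'
  Position 4: 'o'
  Position 3: 'b'
  Position 2: 'c'
  Position 1: 'b'
  Position 0: 'b'
Reversed: gjobcbb

gjobcbb


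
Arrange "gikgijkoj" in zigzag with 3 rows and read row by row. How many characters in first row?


Zigzag "gikgijkoj" into 3 rows:
Placing characters:
  'g' => row 0
  'i' => row 1
  'k' => row 2
  'g' => row 1
  'i' => row 0
  'j' => row 1
  'k' => row 2
  'o' => row 1
  'j' => row 0
Rows:
  Row 0: "gij"
  Row 1: "igjo"
  Row 2: "kk"
First row length: 3

3


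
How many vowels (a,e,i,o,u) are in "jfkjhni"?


Input: jfkjhni
Checking each character:
  'j' at position 0: consonant
  'f' at position 1: consonant
  'k' at position 2: consonant
  'j' at position 3: consonant
  'h' at position 4: consonant
  'n' at position 5: consonant
  'i' at position 6: vowel (running total: 1)
Total vowels: 1

1


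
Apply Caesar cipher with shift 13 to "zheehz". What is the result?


Caesar cipher: shift "zheehz" by 13
  'z' (pos 25) + 13 = pos 12 = 'm'
  'h' (pos 7) + 13 = pos 20 = 'u'
  'e' (pos 4) + 13 = pos 17 = 'r'
  'e' (pos 4) + 13 = pos 17 = 'r'
  'h' (pos 7) + 13 = pos 20 = 'u'
  'z' (pos 25) + 13 = pos 12 = 'm'
Result: murrum

murrum


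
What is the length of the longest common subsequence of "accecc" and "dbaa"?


LCS of "accecc" and "dbaa"
DP table:
           d    b    a    a
      0    0    0    0    0
  a   0    0    0    1    1
  c   0    0    0    1    1
  c   0    0    0    1    1
  e   0    0    0    1    1
  c   0    0    0    1    1
  c   0    0    0    1    1
LCS length = dp[6][4] = 1

1


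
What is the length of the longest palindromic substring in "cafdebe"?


Input: "cafdebe"
Checking substrings for palindromes:
  [4:7] "ebe" (len 3) => palindrome
Longest palindromic substring: "ebe" with length 3

3


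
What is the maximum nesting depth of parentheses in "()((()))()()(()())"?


Input: "()((()))()()(()())"
Tracking depth:
  Position 0 '(': depth becomes 1
  Position 1 ')': depth becomes 0
  Position 2 '(': depth becomes 1
  Position 3 '(': depth becomes 2
  Position 4 '(': depth becomes 3
  Position 5 ')': depth becomes 2
  Position 6 ')': depth becomes 1
  Position 7 ')': depth becomes 0
  Position 8 '(': depth becomes 1
  Position 9 ')': depth becomes 0
  Position 10 '(': depth becomes 1
  Position 11 ')': depth becomes 0
  Position 12 '(': depth becomes 1
  Position 13 '(': depth becomes 2
  Position 14 ')': depth becomes 1
  Position 15 '(': depth becomes 2
  Position 16 ')': depth becomes 1
  Position 17 ')': depth becomes 0
Maximum depth reached: 3

3


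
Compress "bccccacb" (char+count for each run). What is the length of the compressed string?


Input: bccccacb
Runs:
  'b' x 1 => "b1"
  'c' x 4 => "c4"
  'a' x 1 => "a1"
  'c' x 1 => "c1"
  'b' x 1 => "b1"
Compressed: "b1c4a1c1b1"
Compressed length: 10

10


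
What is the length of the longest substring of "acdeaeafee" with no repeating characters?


Input: "acdeaeafee"
Sliding window (track last position of each char):
  Position 0 ('a'): window [0,0] length 1 -- new best
  Position 1 ('c'): window [0,1] length 2 -- new best
  Position 2 ('d'): window [0,2] length 3 -- new best
  Position 3 ('e'): window [0,3] length 4 -- new best
  Position 4 ('a'): repeat (last at 0), move window start to 1
  Position 4 ('a'): window [1,4] length 4
  Position 5 ('e'): repeat (last at 3), move window start to 4
  Position 5 ('e'): window [4,5] length 2
  Position 6 ('a'): repeat (last at 4), move window start to 5
  Position 6 ('a'): window [5,6] length 2
  Position 7 ('f'): window [5,7] length 3
  Position 8 ('e'): repeat (last at 5), move window start to 6
  Position 8 ('e'): window [6,8] length 3
  Position 9 ('e'): repeat (last at 8), move window start to 9
  Position 9 ('e'): window [9,9] length 1
Longest substring with no repeats: "acde" with length 4

4


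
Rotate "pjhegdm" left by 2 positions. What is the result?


Input: "pjhegdm", rotate left by 2
First 2 characters: "pj"
Remaining characters: "hegdm"
Concatenate remaining + first: "hegdm" + "pj" = "hegdmpj"

hegdmpj


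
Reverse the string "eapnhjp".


Input: eapnhjp
Reading characters right to left:
  Position 6: 'p'
  Position 5: 'j'
  Position 4: 'h'
  Position 3: 'n'
  Position 2: 'p'
  Position 1: 'a'
  Position 0: 'e'
Reversed: pjhnpae

pjhnpae


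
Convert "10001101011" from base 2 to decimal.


Input: "10001101011" in base 2
Positional expansion:
  Digit '1' (value 1) x 2^10 = 1024
  Digit '0' (value 0) x 2^9 = 0
  Digit '0' (value 0) x 2^8 = 0
  Digit '0' (value 0) x 2^7 = 0
  Digit '1' (value 1) x 2^6 = 64
  Digit '1' (value 1) x 2^5 = 32
  Digit '0' (value 0) x 2^4 = 0
  Digit '1' (value 1) x 2^3 = 8
  Digit '0' (value 0) x 2^2 = 0
  Digit '1' (value 1) x 2^1 = 2
  Digit '1' (value 1) x 2^0 = 1
Sum = 1131

1131


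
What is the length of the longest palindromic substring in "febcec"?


Input: "febcec"
Checking substrings for palindromes:
  [3:6] "cec" (len 3) => palindrome
Longest palindromic substring: "cec" with length 3

3


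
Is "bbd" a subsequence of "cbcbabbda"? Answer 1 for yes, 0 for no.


Check if "bbd" is a subsequence of "cbcbabbda"
Greedy scan:
  Position 0 ('c'): no match needed
  Position 1 ('b'): matches sub[0] = 'b'
  Position 2 ('c'): no match needed
  Position 3 ('b'): matches sub[1] = 'b'
  Position 4 ('a'): no match needed
  Position 5 ('b'): no match needed
  Position 6 ('b'): no match needed
  Position 7 ('d'): matches sub[2] = 'd'
  Position 8 ('a'): no match needed
All 3 characters matched => is a subsequence

1
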